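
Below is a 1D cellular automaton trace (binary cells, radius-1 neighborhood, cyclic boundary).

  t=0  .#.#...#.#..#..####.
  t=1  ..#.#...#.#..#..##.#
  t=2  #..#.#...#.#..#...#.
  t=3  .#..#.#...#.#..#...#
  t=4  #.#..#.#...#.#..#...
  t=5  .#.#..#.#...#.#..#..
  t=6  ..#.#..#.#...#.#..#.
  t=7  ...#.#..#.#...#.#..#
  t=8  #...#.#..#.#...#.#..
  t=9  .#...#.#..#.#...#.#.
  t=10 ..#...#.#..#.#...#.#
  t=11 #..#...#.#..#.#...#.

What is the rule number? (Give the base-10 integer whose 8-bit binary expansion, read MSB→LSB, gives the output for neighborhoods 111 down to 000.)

  nb ###: next=#  (t=0,i=16, bit7=1)
  nb ##.: next=.  (t=0,i=18, bit6=0)
  nb #.#: next=#  (t=0,i=2, bit5=1)
  nb #..: next=#  (t=0,i=4, bit4=1)
  nb .##: next=.  (t=0,i=15, bit3=0)
  nb .#.: next=.  (t=0,i=1, bit2=0)
  nb ..#: next=.  (t=0,i=0, bit1=0)
  nb ...: next=.  (t=0,i=5, bit0=0)
  bits 10110000 = 176

176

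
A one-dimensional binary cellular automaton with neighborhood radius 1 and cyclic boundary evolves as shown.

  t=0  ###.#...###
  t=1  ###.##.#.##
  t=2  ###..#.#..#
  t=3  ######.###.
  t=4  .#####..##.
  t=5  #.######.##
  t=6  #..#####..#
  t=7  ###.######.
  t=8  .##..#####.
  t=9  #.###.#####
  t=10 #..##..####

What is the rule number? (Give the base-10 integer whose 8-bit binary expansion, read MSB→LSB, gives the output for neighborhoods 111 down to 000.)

214

  ### -> #   bit 7 = 1  t=0,i=0
  ##. -> #   bit 6 = 1  t=0,i=2
  #.# -> .   bit 5 = 0  t=0,i=3
  #.. -> #   bit 4 = 1  t=0,i=5
  .## -> .   bit 3 = 0  t=0,i=8
  .#. -> #   bit 2 = 1  t=0,i=4
  ..# -> #   bit 1 = 1  t=0,i=7
  ... -> .   bit 0 = 0  t=0,i=6
  bits 11010110 = 214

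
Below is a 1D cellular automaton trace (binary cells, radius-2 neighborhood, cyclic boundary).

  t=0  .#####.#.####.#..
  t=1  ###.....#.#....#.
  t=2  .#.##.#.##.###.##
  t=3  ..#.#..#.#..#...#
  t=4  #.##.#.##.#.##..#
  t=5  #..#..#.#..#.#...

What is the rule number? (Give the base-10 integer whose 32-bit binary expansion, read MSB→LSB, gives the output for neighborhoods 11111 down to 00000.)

  [31] ##### => .  t=0,i=3
  [30] ####. => .  t=0,i=4
  [29] ###.# => .  t=0,i=5
  [28] ###.. => .  t=1,i=2
  [27] ##.## => .  t=2,i=10
  [26] ##.#. => .  t=0,i=6
  [25] ##..# => .  t=4,i=14
  [24] ##... => #  t=1,i=3
  [23] #.### => .  t=0,i=9
  [22] #.##. => .  t=2,i=3
  [21] #.#.# => .  t=0,i=7
  [20] #.#.. => .  t=0,i=14
  [19] #..## => .  t=4,i=15
  [18] #..#. => .  t=3,i=1
  [17] #...# => .  t=0,i=16
  [16] #.... => #  t=1,i=4
  [15] .#### => #  t=0,i=2
  [14] .###. => #  t=1,i=1
  [13] .##.# => #  t=2,i=4
  [12] .##.. => #  t=4,i=13
  [11] .#.## => #  t=0,i=8
  [10] .#.#. => #  t=1,i=9
  [9] .#..# => #  t=3,i=0
  [8] .#... => #  t=0,i=15
  [7] ..### => #  t=0,i=1
  [6] ..##. => .  t=4,i=16
  [5] ..#.# => #  t=1,i=8
  [4] ..#.. => #  t=3,i=12
  [3] ...## => #  t=0,i=0
  [2] ...#. => .  t=1,i=7
  [1] ....# => #  t=1,i=6
  [0] ..... => .  t=1,i=5
  bits 00000001000000011111111110111010 = 16908218

16908218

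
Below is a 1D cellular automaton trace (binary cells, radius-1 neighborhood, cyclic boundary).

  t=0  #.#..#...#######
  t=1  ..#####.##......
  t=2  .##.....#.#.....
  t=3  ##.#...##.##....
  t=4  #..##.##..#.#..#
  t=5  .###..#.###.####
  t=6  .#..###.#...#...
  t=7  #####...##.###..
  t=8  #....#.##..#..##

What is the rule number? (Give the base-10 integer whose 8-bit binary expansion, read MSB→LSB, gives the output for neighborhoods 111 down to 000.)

  ### -> .   bit 7 = 0  t=0,i=10
  ##. -> .   bit 6 = 0  t=0,i=0
  #.# -> .   bit 5 = 0  t=0,i=1
  #.. -> #   bit 4 = 1  t=0,i=3
  .## -> #   bit 3 = 1  t=0,i=9
  .#. -> #   bit 2 = 1  t=0,i=2
  ..# -> #   bit 1 = 1  t=0,i=4
  ... -> .   bit 0 = 0  t=0,i=7
  bits 00011110 = 30

30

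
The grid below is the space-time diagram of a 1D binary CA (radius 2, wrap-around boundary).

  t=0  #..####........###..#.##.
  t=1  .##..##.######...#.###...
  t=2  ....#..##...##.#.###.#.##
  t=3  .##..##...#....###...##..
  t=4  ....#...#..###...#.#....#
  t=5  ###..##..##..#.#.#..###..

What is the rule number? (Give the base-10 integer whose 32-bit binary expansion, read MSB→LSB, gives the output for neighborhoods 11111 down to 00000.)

1487866659

  ##### -> .   bit 31 = 0  t=1,i=10
  ####. -> #   bit 30 = 1  t=0,i=5
  ###.# -> .   bit 29 = 0  t=2,i=19
  ###.. -> #   bit 28 = 1  t=0,i=6
  ##.## -> #   bit 27 = 1  t=1,i=7
  ##.#. -> .   bit 26 = 0  t=0,i=24
  ##..# -> .   bit 25 = 0  t=0,i=18
  ##... -> .   bit 24 = 0  t=0,i=7
  #.### -> #   bit 23 = 1  t=1,i=8
  #.##. -> .   bit 22 = 0  t=0,i=22
  #.#.# -> #   bit 21 = 1  t=2,i=15
  #.#.. -> .   bit 20 = 0  t=0,i=0
  #..## -> #   bit 19 = 1  t=0,i=2
  #..#. -> #   bit 18 = 1  t=0,i=19
  #...# -> #   bit 17 = 1  t=1,i=15
  #.... -> #   bit 16 = 1  t=0,i=8
  .#### -> .   bit 15 = 0  t=0,i=4
  .###. -> .   bit 14 = 0  t=0,i=16
  .##.# -> .   bit 13 = 0  t=0,i=23
  .##.. -> .   bit 12 = 0  t=1,i=2
  .#.## -> #   bit 11 = 1  t=0,i=21
  .#.#. -> .   bit 10 = 0  t=4,i=18
  .#..# -> #   bit 9 = 1  t=0,i=1
  .#... -> #   bit 8 = 1  t=3,i=11
  ..### -> .   bit 7 = 0  t=0,i=3
  ..##. -> .   bit 6 = 0  t=1,i=1
  ..#.# -> #   bit 5 = 1  t=0,i=20
  ..#.. -> .   bit 4 = 0  t=2,i=4
  ...## -> .   bit 3 = 0  t=0,i=14
  ...#. -> .   bit 2 = 0  t=1,i=16
  ....# -> #   bit 1 = 1  t=0,i=13
  ..... -> #   bit 0 = 1  t=0,i=9
  bits 01011000101011110000101100100011 = 1487866659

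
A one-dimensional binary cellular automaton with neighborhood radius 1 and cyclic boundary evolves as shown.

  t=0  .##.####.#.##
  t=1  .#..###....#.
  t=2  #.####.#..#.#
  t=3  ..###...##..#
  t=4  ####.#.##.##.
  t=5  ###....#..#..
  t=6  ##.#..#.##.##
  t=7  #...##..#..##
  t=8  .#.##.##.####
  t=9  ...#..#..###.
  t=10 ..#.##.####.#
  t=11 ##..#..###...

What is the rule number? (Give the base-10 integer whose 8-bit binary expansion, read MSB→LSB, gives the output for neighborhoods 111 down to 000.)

  nb ###: next=#  (t=0,i=5, bit7=1)
  nb ##.: next=.  (t=0,i=2, bit6=0)
  nb #.#: next=.  (t=0,i=0, bit5=0)
  nb #..: next=#  (t=1,i=2, bit4=1)
  nb .##: next=#  (t=0,i=1, bit3=1)
  nb .#.: next=.  (t=0,i=9, bit2=0)
  nb ..#: next=#  (t=1,i=0, bit1=1)
  nb ...: next=.  (t=1,i=8, bit0=0)
  bits 10011010 = 154

154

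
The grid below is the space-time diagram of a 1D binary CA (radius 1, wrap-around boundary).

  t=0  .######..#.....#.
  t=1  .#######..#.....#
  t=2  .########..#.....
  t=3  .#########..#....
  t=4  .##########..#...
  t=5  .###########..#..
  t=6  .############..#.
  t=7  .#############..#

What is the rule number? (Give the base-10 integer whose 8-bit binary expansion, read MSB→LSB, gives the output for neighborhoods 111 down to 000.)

216

  nb ###: next=#  (t=0,i=2, bit7=1)
  nb ##.: next=#  (t=0,i=6, bit6=1)
  nb #.#: next=.  (t=1,i=0, bit5=0)
  nb #..: next=#  (t=0,i=7, bit4=1)
  nb .##: next=#  (t=0,i=1, bit3=1)
  nb .#.: next=.  (t=0,i=9, bit2=0)
  nb ..#: next=.  (t=0,i=0, bit1=0)
  nb ...: next=.  (t=0,i=11, bit0=0)
  bits 11011000 = 216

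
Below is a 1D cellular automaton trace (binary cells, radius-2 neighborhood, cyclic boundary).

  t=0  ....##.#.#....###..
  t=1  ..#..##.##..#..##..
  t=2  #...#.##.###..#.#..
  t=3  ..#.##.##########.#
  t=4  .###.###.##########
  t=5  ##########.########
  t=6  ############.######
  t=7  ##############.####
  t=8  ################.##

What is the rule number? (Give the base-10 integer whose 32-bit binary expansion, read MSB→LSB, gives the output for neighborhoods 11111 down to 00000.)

4271799330

  [31] ##### => #  t=3,i=9
  [30] ####. => #  t=3,i=15
  [29] ###.# => #  t=3,i=16
  [28] ###.. => #  t=0,i=16
  [27] ##.## => #  t=1,i=7
  [26] ##.#. => #  t=0,i=6
  [25] ##..# => #  t=1,i=10
  [24] ##... => .  t=0,i=17
  [23] #.### => #  t=2,i=9
  [22] #.##. => .  t=1,i=8
  [21] #.#.# => .  t=0,i=7
  [20] #.#.. => #  t=0,i=9
  [19] #..## => #  t=1,i=4
  [18] #..#. => #  t=1,i=11
  [17] #...# => #  t=2,i=2
  [16] #.... => .  t=0,i=11
  [15] .#### => .  t=3,i=8
  [14] .###. => #  t=0,i=15
  [13] .##.# => #  t=0,i=5
  [12] .##.. => #  t=1,i=9
  [11] .#.## => #  t=2,i=5
  [10] .#.#. => #  t=0,i=8
  [9] .#..# => .  t=1,i=3
  [8] .#... => .  t=0,i=10
  [7] ..### => .  t=0,i=14
  [6] ..##. => .  t=0,i=4
  [5] ..#.# => #  t=2,i=4
  [4] ..#.. => .  t=1,i=2
  [3] ...## => .  t=0,i=3
  [2] ...#. => .  t=1,i=1
  [1] ....# => #  t=0,i=2
  [0] ..... => .  t=0,i=0
  bits 11111110100111100111110000100010 = 4271799330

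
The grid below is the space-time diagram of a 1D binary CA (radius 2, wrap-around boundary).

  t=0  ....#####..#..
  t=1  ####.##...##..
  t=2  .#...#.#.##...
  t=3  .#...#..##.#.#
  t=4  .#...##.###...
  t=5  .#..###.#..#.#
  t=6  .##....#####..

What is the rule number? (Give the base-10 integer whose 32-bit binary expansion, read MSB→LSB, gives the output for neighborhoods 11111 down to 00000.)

  nb #####: next=#  (t=0,i=6, bit31=1)
  nb ####.: next=.  (t=0,i=7, bit30=0)
  nb ###.#: next=.  (t=1,i=3, bit29=0)
  nb ###..: next=.  (t=0,i=8, bit28=0)
  nb ##.##: next=.  (t=1,i=4, bit27=0)
  nb ##.#.: next=#  (t=3,i=10, bit26=1)
  nb ##..#: next=.  (t=0,i=9, bit25=0)
  nb ##...: next=#  (t=1,i=7, bit24=1)
  nb #.###: next=#  (t=4,i=8, bit23=1)
  nb #.##.: next=#  (t=1,i=5, bit22=1)
  nb #.#.#: next=.  (t=2,i=7, bit21=0)
  nb #.#..: next=#  (t=3,i=1, bit20=1)
  nb #..##: next=.  (t=1,i=13, bit19=0)
  nb #..#.: next=#  (t=0,i=10, bit18=1)
  nb #...#: next=.  (t=1,i=8, bit17=0)
  nb #....: next=.  (t=0,i=13, bit16=0)
  nb .####: next=#  (t=0,i=5, bit15=1)
  nb .###.: next=.  (t=4,i=9, bit14=0)
  nb .##.#: next=#  (t=3,i=9, bit13=1)
  nb .##..: next=.  (t=1,i=6, bit12=0)
  nb .#.##: next=#  (t=2,i=8, bit11=1)
  nb .#.#.: next=.  (t=2,i=6, bit10=0)
  nb .#..#: next=#  (t=3,i=6, bit9=1)
  nb .#...: next=.  (t=0,i=12, bit8=0)
  nb ..###: next=.  (t=0,i=4, bit7=0)
  nb ..##.: next=#  (t=1,i=10, bit6=1)
  nb ..#.#: next=#  (t=2,i=5, bit5=1)
  nb ..#..: next=#  (t=0,i=11, bit4=1)
  nb ...##: next=#  (t=0,i=3, bit3=1)
  nb ...#.: next=.  (t=2,i=0, bit2=0)
  nb ....#: next=#  (t=0,i=2, bit1=1)
  nb .....: next=#  (t=0,i=0, bit0=1)
  bits 10000101110101001010101001111011 = 2245307003

2245307003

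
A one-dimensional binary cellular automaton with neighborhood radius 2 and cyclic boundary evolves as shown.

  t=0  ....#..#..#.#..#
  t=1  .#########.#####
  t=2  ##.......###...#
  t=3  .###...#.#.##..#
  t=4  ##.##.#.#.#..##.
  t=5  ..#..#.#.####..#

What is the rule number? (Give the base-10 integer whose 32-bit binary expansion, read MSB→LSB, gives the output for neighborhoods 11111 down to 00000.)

1067257494

  nb #####: next=.  (t=1,i=3, bit31=0)
  nb ####.: next=.  (t=1,i=8, bit30=0)
  nb ###.#: next=#  (t=1,i=9, bit29=1)
  nb ###..: next=#  (t=2,i=1, bit28=1)
  nb ##.##: next=#  (t=1,i=0, bit27=1)
  nb ##.#.: next=#  (t=4,i=5, bit26=1)
  nb ##..#: next=#  (t=3,i=13, bit25=1)
  nb ##...: next=#  (t=2,i=2, bit24=1)
  nb #.###: next=#  (t=1,i=1, bit23=1)
  nb #.##.: next=.  (t=3,i=11, bit22=0)
  nb #.#.#: next=.  (t=3,i=9, bit21=0)
  nb #.#..: next=#  (t=0,i=12, bit20=1)
  nb #..##: next=#  (t=4,i=12, bit19=1)
  nb #..#.: next=#  (t=0,i=6, bit18=1)
  nb #...#: next=.  (t=2,i=13, bit17=0)
  nb #....: next=#  (t=0,i=1, bit16=1)
  nb .####: next=.  (t=1,i=2, bit15=0)
  nb .###.: next=.  (t=2,i=0, bit14=0)
  nb .##.#: next=.  (t=4,i=1, bit13=0)
  nb .##..: next=.  (t=3,i=12, bit12=0)
  nb .#.##: next=#  (t=3,i=0, bit11=1)
  nb .#.#.: next=#  (t=0,i=11, bit10=1)
  nb .#..#: next=#  (t=0,i=5, bit9=1)
  nb .#...: next=.  (t=0,i=0, bit8=0)
  nb ..###: next=#  (t=2,i=9, bit7=1)
  nb ..##.: next=.  (t=4,i=13, bit6=0)
  nb ..#.#: next=.  (t=0,i=10, bit5=0)
  nb ..#..: next=#  (t=0,i=4, bit4=1)
  nb ...##: next=.  (t=2,i=8, bit3=0)
  nb ...#.: next=#  (t=0,i=3, bit2=1)
  nb ....#: next=#  (t=0,i=2, bit1=1)
  nb .....: next=.  (t=2,i=4, bit0=0)
  bits 00111111100111010000111010010110 = 1067257494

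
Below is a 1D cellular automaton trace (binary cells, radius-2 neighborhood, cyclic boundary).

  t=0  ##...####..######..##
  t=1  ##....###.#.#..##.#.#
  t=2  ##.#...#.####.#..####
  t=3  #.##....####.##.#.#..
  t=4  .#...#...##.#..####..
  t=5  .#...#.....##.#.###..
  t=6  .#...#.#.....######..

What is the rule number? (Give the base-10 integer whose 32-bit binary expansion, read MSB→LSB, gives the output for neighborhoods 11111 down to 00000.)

  #####|.  b31=0 t=0,i=13
  ####.|#  b30=1 t=0,i=0
  ###.#|.  b29=0 t=1,i=8
  ###..|#  b28=1 t=0,i=1
  ##.##|#  b27=1 t=3,i=12
  ##.#.|#  b26=1 t=1,i=9
  ##..#|.  b25=0 t=0,i=9
  ##...|.  b24=0 t=0,i=2
  #.###|#  b23=1 t=1,i=20
  #.##.|.  b22=0 t=3,i=2
  #.#.#|#  b21=1 t=1,i=10
  #.#..|#  b20=1 t=1,i=12
  #..##|#  b19=1 t=0,i=10
  #..#.|.  b18=0 t=3,i=20
  #...#|.  b17=0 t=0,i=3
  #....|#  b16=1 t=1,i=3
  .####|#  b15=1 t=0,i=6
  .###.|#  b14=1 t=1,i=0
  .##.#|.  b13=0 t=1,i=16
  .##..|.  b12=0 t=3,i=3
  .#.##|#  b11=1 t=1,i=19
  .#.#.|#  b10=1 t=1,i=11
  .#..#|.  b9=0 t=1,i=13
  .#...|.  b8=0 t=2,i=4
  ..###|.  b7=0 t=0,i=5
  ..##.|.  b6=0 t=1,i=15
  ..#.#|.  b5=0 t=2,i=7
  ..#..|#  b4=1 t=4,i=1
  ...##|.  b3=0 t=0,i=4
  ...#.|.  b2=0 t=2,i=6
  ....#|.  b1=0 t=1,i=4
  .....|.  b0=0 t=5,i=8
  bits 01011100101110011100110000010000 = 1555680272

1555680272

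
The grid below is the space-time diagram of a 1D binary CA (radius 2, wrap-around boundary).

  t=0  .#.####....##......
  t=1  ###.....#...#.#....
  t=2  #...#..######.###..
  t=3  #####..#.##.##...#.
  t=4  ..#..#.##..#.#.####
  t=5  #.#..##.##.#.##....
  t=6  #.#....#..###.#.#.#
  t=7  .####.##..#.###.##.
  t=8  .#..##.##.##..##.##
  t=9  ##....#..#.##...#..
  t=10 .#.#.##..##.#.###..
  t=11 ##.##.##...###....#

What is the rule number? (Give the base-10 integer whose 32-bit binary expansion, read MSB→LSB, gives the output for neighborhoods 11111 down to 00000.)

2922584500

  nb #####: next=#  (t=2,i=9, bit31=1)
  nb ####.: next=.  (t=0,i=5, bit30=0)
  nb ###.#: next=#  (t=2,i=12, bit29=1)
  nb ###..: next=.  (t=0,i=6, bit28=0)
  nb ##.##: next=#  (t=2,i=13, bit27=1)
  nb ##.#.: next=#  (t=5,i=10, bit26=1)
  nb ##..#: next=#  (t=2,i=17, bit25=1)
  nb ##...: next=.  (t=0,i=7, bit24=0)
  nb #.###: next=.  (t=0,i=3, bit23=0)
  nb #.##.: next=.  (t=3,i=9, bit22=0)
  nb #.#.#: next=#  (t=4,i=13, bit21=1)
  nb #.#..: next=#  (t=1,i=14, bit20=1)
  nb #..##: next=.  (t=2,i=6, bit19=0)
  nb #..#.: next=.  (t=2,i=18, bit18=0)
  nb #...#: next=#  (t=1,i=10, bit17=1)
  nb #....: next=#  (t=0,i=8, bit16=1)
  nb .####: next=.  (t=0,i=4, bit15=0)
  nb .###.: next=.  (t=1,i=1, bit14=0)
  nb .##.#: next=.  (t=3,i=10, bit13=0)
  nb .##..: next=#  (t=0,i=12, bit12=1)
  nb .#.##: next=#  (t=0,i=2, bit11=1)
  nb .#.#.: next=.  (t=1,i=13, bit10=0)
  nb .#..#: next=.  (t=2,i=5, bit9=0)
  nb .#...: next=#  (t=1,i=9, bit8=1)
  nb ..###: next=#  (t=1,i=0, bit7=1)
  nb ..##.: next=.  (t=0,i=11, bit6=0)
  nb ..#.#: next=#  (t=0,i=1, bit5=1)
  nb ..#..: next=#  (t=1,i=8, bit4=1)
  nb ...##: next=.  (t=0,i=10, bit3=0)
  nb ...#.: next=#  (t=0,i=0, bit2=1)
  nb ....#: next=.  (t=0,i=9, bit1=0)
  nb .....: next=.  (t=0,i=15, bit0=0)
  bits 10101110001100110001100110110100 = 2922584500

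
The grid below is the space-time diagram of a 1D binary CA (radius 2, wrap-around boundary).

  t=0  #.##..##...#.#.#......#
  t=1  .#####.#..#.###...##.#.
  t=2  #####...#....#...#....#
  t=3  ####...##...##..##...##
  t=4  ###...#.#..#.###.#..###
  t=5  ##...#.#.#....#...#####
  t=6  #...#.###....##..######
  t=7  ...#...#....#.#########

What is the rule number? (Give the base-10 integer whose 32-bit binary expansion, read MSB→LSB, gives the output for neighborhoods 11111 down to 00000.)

3395868317

  ##### -> #   bit 31 = 1  t=1,i=3
  ####. -> #   bit 30 = 1  t=1,i=4
  ###.# -> .   bit 29 = 0  t=1,i=5
  ###.. -> .   bit 28 = 0  t=1,i=14
  ##.## -> #   bit 27 = 1  t=0,i=1
  ##.#. -> .   bit 26 = 0  t=1,i=6
  ##..# -> #   bit 25 = 1  t=0,i=4
  ##... -> .   bit 24 = 0  t=0,i=8
  #.### -> .   bit 23 = 0  t=1,i=12
  #.##. -> #   bit 22 = 1  t=0,i=2
  #.#.# -> #   bit 21 = 1  t=0,i=13
  #.#.. -> .   bit 20 = 0  t=0,i=15
  #..## -> #   bit 19 = 1  t=0,i=5
  #..#. -> .   bit 18 = 0  t=1,i=9
  #...# -> .   bit 17 = 0  t=0,i=9
  #.... -> .   bit 16 = 0  t=0,i=17
  .#### -> #   bit 15 = 1  t=1,i=2
  .###. -> #   bit 14 = 1  t=1,i=13
  .##.# -> .   bit 13 = 0  t=0,i=0
  .##.. -> #   bit 12 = 1  t=0,i=3
  .#.## -> .   bit 11 = 0  t=1,i=11
  .#.#. -> #   bit 10 = 1  t=0,i=12
  .#..# -> #   bit 9 = 1  t=1,i=8
  .#... -> .   bit 8 = 0  t=0,i=16
  ..### -> #   bit 7 = 1  t=1,i=1
  ..##. -> .   bit 6 = 0  t=0,i=6
  ..#.# -> .   bit 5 = 0  t=0,i=11
  ..#.. -> #   bit 4 = 1  t=2,i=8
  ...## -> #   bit 3 = 1  t=0,i=21
  ...#. -> #   bit 2 = 1  t=0,i=10
  ....# -> .   bit 1 = 0  t=0,i=20
  ..... -> #   bit 0 = 1  t=0,i=18
  bits 11001010011010001101011010011101 = 3395868317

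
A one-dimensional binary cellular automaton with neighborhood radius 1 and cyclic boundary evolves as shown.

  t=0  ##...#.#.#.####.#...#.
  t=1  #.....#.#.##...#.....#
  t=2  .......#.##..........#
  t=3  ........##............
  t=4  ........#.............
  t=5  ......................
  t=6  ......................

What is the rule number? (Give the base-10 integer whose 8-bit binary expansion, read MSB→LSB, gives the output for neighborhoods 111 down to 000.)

  ###|.  b7=0 t=0,i=12
  ##.|.  b6=0 t=0,i=1
  #.#|#  b5=1 t=0,i=6
  #..|.  b4=0 t=0,i=2
  .##|#  b3=1 t=0,i=0
  .#.|.  b2=0 t=0,i=5
  ..#|.  b1=0 t=0,i=4
  ...|.  b0=0 t=0,i=3
  bits 00101000 = 40

40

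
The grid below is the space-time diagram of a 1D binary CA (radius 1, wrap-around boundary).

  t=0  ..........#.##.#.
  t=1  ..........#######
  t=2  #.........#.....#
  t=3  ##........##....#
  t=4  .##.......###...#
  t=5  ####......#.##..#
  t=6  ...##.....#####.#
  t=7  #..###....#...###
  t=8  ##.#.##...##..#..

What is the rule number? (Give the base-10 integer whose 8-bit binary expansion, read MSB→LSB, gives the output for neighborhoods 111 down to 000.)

  nb ###: next=.  (t=1,i=11, bit7=0)
  nb ##.: next=#  (t=0,i=13, bit6=1)
  nb #.#: next=#  (t=0,i=11, bit5=1)
  nb #..: next=#  (t=0,i=16, bit4=1)
  nb .##: next=#  (t=0,i=12, bit3=1)
  nb .#.: next=#  (t=0,i=10, bit2=1)
  nb ..#: next=.  (t=0,i=9, bit1=0)
  nb ...: next=.  (t=0,i=0, bit0=0)
  bits 01111100 = 124

124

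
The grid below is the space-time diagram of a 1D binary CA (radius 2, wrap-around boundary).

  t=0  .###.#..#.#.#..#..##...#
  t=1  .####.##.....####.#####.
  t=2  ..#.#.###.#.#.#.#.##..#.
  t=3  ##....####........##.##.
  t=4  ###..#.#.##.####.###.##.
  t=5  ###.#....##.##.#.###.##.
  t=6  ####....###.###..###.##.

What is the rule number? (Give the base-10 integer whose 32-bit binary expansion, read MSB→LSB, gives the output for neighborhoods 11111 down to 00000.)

  ##### -> .   bit 31 = 0  t=1,i=20
  ####. -> .   bit 30 = 0  t=1,i=3
  ###.# -> #   bit 29 = 1  t=0,i=3
  ###.. -> #   bit 28 = 1  t=1,i=22
  ##.## -> .   bit 27 = 0  t=1,i=5
  ##.#. -> #   bit 26 = 1  t=0,i=4
  ##..# -> .   bit 25 = 0  t=1,i=23
  ##... -> #   bit 24 = 1  t=0,i=20
  #.### -> #   bit 23 = 1  t=0,i=1
  #.##. -> #   bit 22 = 1  t=1,i=6
  #.#.# -> .   bit 21 = 0  t=0,i=10
  #.#.. -> .   bit 20 = 0  t=0,i=5
  #..## -> .   bit 19 = 0  t=0,i=17
  #..#. -> #   bit 18 = 1  t=0,i=7
  #...# -> #   bit 17 = 1  t=0,i=21
  #.... -> .   bit 16 = 0  t=1,i=9
  .#### -> #   bit 15 = 1  t=1,i=2
  .###. -> #   bit 14 = 1  t=0,i=2
  .##.# -> #   bit 13 = 1  t=3,i=19
  .##.. -> #   bit 12 = 1  t=0,i=19
  .#.## -> .   bit 11 = 0  t=0,i=0
  .#.#. -> .   bit 10 = 0  t=0,i=9
  .#..# -> #   bit 9 = 1  t=0,i=6
  .#... -> .   bit 8 = 0  t=2,i=23
  ..### -> .   bit 7 = 0  t=1,i=1
  ..##. -> #   bit 6 = 1  t=0,i=18
  ..#.# -> .   bit 5 = 0  t=0,i=8
  ..#.. -> #   bit 4 = 1  t=0,i=15
  ...## -> #   bit 3 = 1  t=1,i=12
  ...#. -> #   bit 2 = 1  t=0,i=22
  ....# -> .   bit 1 = 0  t=1,i=11
  ..... -> #   bit 0 = 1  t=1,i=10
  bits 00110101110001101111001001011101 = 902230621

902230621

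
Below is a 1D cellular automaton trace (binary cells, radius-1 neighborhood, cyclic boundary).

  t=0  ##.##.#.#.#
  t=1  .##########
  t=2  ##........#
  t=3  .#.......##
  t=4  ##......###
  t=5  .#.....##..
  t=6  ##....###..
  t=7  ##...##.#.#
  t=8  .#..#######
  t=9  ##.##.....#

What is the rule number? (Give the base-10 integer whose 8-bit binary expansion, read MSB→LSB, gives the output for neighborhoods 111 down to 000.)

110

  [7] ### => .  t=0,i=0
  [6] ##. => #  t=0,i=1
  [5] #.# => #  t=0,i=2
  [4] #.. => .  t=2,i=2
  [3] .## => #  t=0,i=3
  [2] .#. => #  t=0,i=6
  [1] ..# => #  t=2,i=9
  [0] ... => .  t=2,i=3
  bits 01101110 = 110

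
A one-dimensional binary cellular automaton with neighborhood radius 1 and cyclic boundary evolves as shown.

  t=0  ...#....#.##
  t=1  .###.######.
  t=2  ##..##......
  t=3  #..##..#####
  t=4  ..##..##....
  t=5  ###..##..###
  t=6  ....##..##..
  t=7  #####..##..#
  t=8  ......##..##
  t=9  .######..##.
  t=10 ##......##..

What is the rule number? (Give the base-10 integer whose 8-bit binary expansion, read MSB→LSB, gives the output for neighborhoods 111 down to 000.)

  ###|.  b7=0 t=1,i=2
  ##.|.  b6=0 t=0,i=11
  #.#|#  b5=1 t=0,i=9
  #..|.  b4=0 t=0,i=0
  .##|#  b3=1 t=0,i=10
  .#.|#  b2=1 t=0,i=3
  ..#|#  b1=1 t=0,i=2
  ...|#  b0=1 t=0,i=1
  bits 00101111 = 47

47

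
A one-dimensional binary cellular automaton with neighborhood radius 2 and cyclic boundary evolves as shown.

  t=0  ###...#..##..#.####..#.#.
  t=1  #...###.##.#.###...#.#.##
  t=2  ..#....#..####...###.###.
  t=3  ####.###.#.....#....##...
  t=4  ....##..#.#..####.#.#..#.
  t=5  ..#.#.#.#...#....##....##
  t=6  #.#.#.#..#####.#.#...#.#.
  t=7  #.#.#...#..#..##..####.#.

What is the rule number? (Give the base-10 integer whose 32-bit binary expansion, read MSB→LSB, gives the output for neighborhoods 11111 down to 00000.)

  #####|#  b31=1 t=6,i=11
  ####.|.  b30=0 t=0,i=17
  ###.#|.  b29=0 t=1,i=6
  ###..|.  b28=0 t=0,i=2
  ##.##|#  b27=1 t=1,i=7
  ##.#.|#  b26=1 t=1,i=10
  ##..#|#  b25=1 t=0,i=11
  ##...|.  b24=0 t=0,i=3
  #.###|#  b23=1 t=0,i=0
  #.##.|.  b22=0 t=1,i=8
  #.#.#|#  b21=1 t=0,i=23
  #.#..|.  b20=0 t=3,i=9
  #..##|#  b19=1 t=0,i=8
  #..#.|.  b18=0 t=0,i=12
  #...#|#  b17=1 t=0,i=4
  #....|.  b16=0 t=2,i=4
  .####|.  b15=0 t=0,i=16
  .###.|.  b14=0 t=0,i=1
  .##.#|.  b13=0 t=1,i=9
  .##..|.  b12=0 t=0,i=10
  .#.##|#  b11=1 t=0,i=14
  .#.#.|.  b10=0 t=0,i=22
  .#..#|.  b9=0 t=0,i=7
  .#...|#  b8=1 t=2,i=3
  ..###|.  b7=0 t=1,i=4
  ..##.|#  b6=1 t=0,i=9
  ..#.#|#  b5=1 t=0,i=13
  ..#..|#  b4=1 t=0,i=6
  ...##|.  b3=0 t=1,i=3
  ...#.|#  b2=1 t=0,i=5
  ....#|#  b1=1 t=2,i=5
  .....|.  b0=0 t=3,i=12
  bits 10001110101010100000100101110110 = 2393508214

2393508214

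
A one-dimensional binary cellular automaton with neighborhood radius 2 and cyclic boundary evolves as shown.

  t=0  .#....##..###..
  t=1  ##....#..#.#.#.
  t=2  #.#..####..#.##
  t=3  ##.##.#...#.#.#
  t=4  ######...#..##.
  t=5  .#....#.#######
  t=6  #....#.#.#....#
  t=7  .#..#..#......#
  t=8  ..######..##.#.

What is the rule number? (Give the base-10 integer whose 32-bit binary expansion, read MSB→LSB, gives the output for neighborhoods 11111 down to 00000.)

  #####|.  b31=0 t=4,i=2
  ####.|.  b30=0 t=2,i=7
  ###.#|#  b29=1 t=2,i=0
  ###..|.  b28=0 t=0,i=12
  ##.##|#  b27=1 t=3,i=2
  ##.#.|#  b26=1 t=2,i=1
  ##..#|.  b25=0 t=0,i=8
  ##...|#  b24=1 t=0,i=13
  #.###|.  b23=0 t=2,i=13
  #.##.|#  b22=1 t=1,i=0
  #.#.#|#  b21=1 t=1,i=11
  #.#..|.  b20=0 t=2,i=2
  #..##|#  b19=1 t=0,i=9
  #..#.|#  b18=1 t=1,i=8
  #...#|.  b17=0 t=0,i=14
  #....|.  b16=0 t=0,i=3
  .####|#  b15=1 t=2,i=6
  .###.|#  b14=1 t=0,i=11
  .##.#|#  b13=1 t=3,i=4
  .##..|.  b12=0 t=0,i=7
  .#.##|#  b11=1 t=1,i=14
  .#.#.|.  b10=0 t=1,i=10
  .#..#|#  b9=1 t=1,i=7
  .#...|.  b8=0 t=0,i=2
  ..###|.  b7=0 t=0,i=10
  ..##.|#  b6=1 t=0,i=6
  ..#.#|.  b5=0 t=1,i=9
  ..#..|#  b4=1 t=0,i=1
  ...##|.  b3=0 t=0,i=5
  ...#.|#  b2=1 t=0,i=0
  ....#|.  b1=0 t=0,i=4
  .....|#  b0=1 t=7,i=10
  bits 00101101011011001110101001010101 = 762112597

762112597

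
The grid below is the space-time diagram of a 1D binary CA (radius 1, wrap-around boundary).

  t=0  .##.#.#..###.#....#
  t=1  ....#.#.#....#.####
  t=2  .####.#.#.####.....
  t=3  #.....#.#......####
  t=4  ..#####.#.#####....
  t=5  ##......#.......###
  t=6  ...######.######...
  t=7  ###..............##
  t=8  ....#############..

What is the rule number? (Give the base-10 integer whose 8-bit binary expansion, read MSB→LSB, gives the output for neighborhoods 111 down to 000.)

7

  ###|.  b7=0 t=0,i=10
  ##.|.  b6=0 t=0,i=2
  #.#|.  b5=0 t=0,i=0
  #..|.  b4=0 t=0,i=7
  .##|.  b3=0 t=0,i=1
  .#.|#  b2=1 t=0,i=4
  ..#|#  b1=1 t=0,i=8
  ...|#  b0=1 t=0,i=15
  bits 00000111 = 7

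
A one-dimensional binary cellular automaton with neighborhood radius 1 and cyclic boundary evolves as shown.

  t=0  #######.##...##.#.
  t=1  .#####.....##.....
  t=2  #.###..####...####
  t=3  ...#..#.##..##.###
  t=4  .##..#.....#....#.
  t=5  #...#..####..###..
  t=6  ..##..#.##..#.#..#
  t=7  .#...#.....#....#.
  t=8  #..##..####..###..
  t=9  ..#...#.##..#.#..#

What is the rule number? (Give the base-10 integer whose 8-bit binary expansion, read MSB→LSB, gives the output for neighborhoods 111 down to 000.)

  ### -> #   bit 7 = 1  t=0,i=1
  ##. -> .   bit 6 = 0  t=0,i=6
  #.# -> .   bit 5 = 0  t=0,i=7
  #.. -> .   bit 4 = 0  t=0,i=10
  .## -> .   bit 3 = 0  t=0,i=0
  .#. -> .   bit 2 = 0  t=0,i=16
  ..# -> #   bit 1 = 1  t=0,i=12
  ... -> #   bit 0 = 1  t=0,i=11
  bits 10000011 = 131

131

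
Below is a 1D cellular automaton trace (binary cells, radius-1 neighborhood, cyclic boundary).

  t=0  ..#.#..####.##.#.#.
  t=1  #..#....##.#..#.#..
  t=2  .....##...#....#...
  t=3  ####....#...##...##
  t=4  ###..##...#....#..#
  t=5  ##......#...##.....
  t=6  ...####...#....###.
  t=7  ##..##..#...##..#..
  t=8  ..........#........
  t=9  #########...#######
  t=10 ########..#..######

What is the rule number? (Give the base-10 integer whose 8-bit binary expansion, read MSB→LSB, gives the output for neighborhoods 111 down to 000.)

161

  nb ###: next=#  (t=0,i=8, bit7=1)
  nb ##.: next=.  (t=0,i=10, bit6=0)
  nb #.#: next=#  (t=0,i=3, bit5=1)
  nb #..: next=.  (t=0,i=5, bit4=0)
  nb .##: next=.  (t=0,i=7, bit3=0)
  nb .#.: next=.  (t=0,i=2, bit2=0)
  nb ..#: next=.  (t=0,i=1, bit1=0)
  nb ...: next=#  (t=0,i=0, bit0=1)
  bits 10100001 = 161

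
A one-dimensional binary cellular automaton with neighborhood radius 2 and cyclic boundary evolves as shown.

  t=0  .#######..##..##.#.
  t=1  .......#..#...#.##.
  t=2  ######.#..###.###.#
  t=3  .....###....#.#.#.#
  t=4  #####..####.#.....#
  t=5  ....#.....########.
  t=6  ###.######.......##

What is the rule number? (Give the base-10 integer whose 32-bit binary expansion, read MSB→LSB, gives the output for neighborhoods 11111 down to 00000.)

  ##### -> .   bit 31 = 0  t=0,i=3
  ####. -> .   bit 30 = 0  t=0,i=6
  ###.# -> #   bit 29 = 1  t=2,i=5
  ###.. -> #   bit 28 = 1  t=0,i=7
  ##.## -> .   bit 27 = 0  t=2,i=13
  ##.#. -> #   bit 26 = 1  t=0,i=16
  ##..# -> .   bit 25 = 0  t=0,i=8
  ##... -> #   bit 24 = 1  t=1,i=18
  #.### -> #   bit 23 = 1  t=2,i=14
  #.##. -> #   bit 22 = 1  t=1,i=16
  #.#.# -> .   bit 21 = 0  t=3,i=14
  #.#.. -> #   bit 20 = 1  t=0,i=17
  #..## -> .   bit 19 = 0  t=0,i=0
  #..#. -> .   bit 18 = 0  t=1,i=9
  #...# -> #   bit 17 = 1  t=1,i=12
  #.... -> #   bit 16 = 1  t=1,i=0
  .#### -> .   bit 15 = 0  t=0,i=2
  .###. -> .   bit 14 = 0  t=2,i=11
  .##.# -> .   bit 13 = 0  t=0,i=15
  .##.. -> .   bit 12 = 0  t=0,i=11
  .#.## -> #   bit 11 = 1  t=1,i=15
  .#.#. -> .   bit 10 = 0  t=3,i=13
  .#..# -> .   bit 9 = 0  t=0,i=18
  .#... -> #   bit 8 = 1  t=1,i=11
  ..### -> .   bit 7 = 0  t=0,i=1
  ..##. -> #   bit 6 = 1  t=0,i=10
  ..#.# -> #   bit 5 = 1  t=1,i=14
  ..#.. -> #   bit 4 = 1  t=1,i=7
  ...## -> #   bit 3 = 1  t=3,i=4
  ...#. -> .   bit 2 = 0  t=1,i=6
  ....# -> #   bit 1 = 1  t=1,i=5
  ..... -> #   bit 0 = 1  t=1,i=1
  bits 00110101110100110000100101111011 = 903022971

903022971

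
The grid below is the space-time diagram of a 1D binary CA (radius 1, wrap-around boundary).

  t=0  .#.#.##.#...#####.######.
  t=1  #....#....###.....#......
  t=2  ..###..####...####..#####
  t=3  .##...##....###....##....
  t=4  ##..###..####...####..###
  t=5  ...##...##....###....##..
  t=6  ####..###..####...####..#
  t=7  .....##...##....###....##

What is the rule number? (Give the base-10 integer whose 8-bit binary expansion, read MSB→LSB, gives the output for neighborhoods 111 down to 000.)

  nb ###: next=.  (t=0,i=13, bit7=0)
  nb ##.: next=.  (t=0,i=6, bit6=0)
  nb #.#: next=.  (t=0,i=2, bit5=0)
  nb #..: next=.  (t=0,i=9, bit4=0)
  nb .##: next=#  (t=0,i=5, bit3=1)
  nb .#.: next=.  (t=0,i=1, bit2=0)
  nb ..#: next=#  (t=0,i=0, bit1=1)
  nb ...: next=#  (t=0,i=10, bit0=1)
  bits 00001011 = 11

11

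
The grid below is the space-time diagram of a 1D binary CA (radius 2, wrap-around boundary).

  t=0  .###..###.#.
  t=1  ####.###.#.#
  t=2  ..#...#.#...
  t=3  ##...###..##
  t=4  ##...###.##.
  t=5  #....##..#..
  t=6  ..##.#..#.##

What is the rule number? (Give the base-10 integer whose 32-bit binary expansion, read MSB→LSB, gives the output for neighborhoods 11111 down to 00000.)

  ##### -> .   bit 31 = 0  t=1,i=1
  ####. -> #   bit 30 = 1  t=1,i=2
  ###.# -> .   bit 29 = 0  t=0,i=8
  ###.. -> #   bit 28 = 1  t=0,i=3
  ##.## -> .   bit 27 = 0  t=1,i=4
  ##.#. -> #   bit 26 = 1  t=0,i=9
  ##..# -> .   bit 25 = 0  t=0,i=4
  ##... -> .   bit 24 = 0  t=3,i=2
  #.### -> .   bit 23 = 0  t=1,i=5
  #.##. -> #   bit 22 = 1  t=4,i=0
  #.#.# -> .   bit 21 = 0  t=1,i=9
  #.#.. -> .   bit 20 = 0  t=0,i=10
  #..## -> #   bit 19 = 1  t=0,i=0
  #..#. -> #   bit 18 = 1  t=5,i=8
  #...# -> .   bit 17 = 0  t=2,i=4
  #.... -> #   bit 16 = 1  t=2,i=10
  .#### -> .   bit 15 = 0  t=1,i=0
  .###. -> #   bit 14 = 1  t=0,i=2
  .##.# -> .   bit 13 = 0  t=4,i=10
  .##.. -> .   bit 12 = 0  t=4,i=1
  .#.## -> .   bit 11 = 0  t=1,i=10
  .#.#. -> #   bit 10 = 1  t=2,i=7
  .#..# -> #   bit 9 = 1  t=0,i=11
  .#... -> .   bit 8 = 0  t=2,i=3
  ..### -> #   bit 7 = 1  t=0,i=1
  ..##. -> #   bit 6 = 1  t=5,i=5
  ..#.# -> #   bit 5 = 1  t=2,i=6
  ..#.. -> .   bit 4 = 0  t=2,i=2
  ...## -> .   bit 3 = 0  t=3,i=4
  ...#. -> #   bit 2 = 1  t=2,i=1
  ....# -> #   bit 1 = 1  t=2,i=0
  ..... -> #   bit 0 = 1  t=2,i=11
  bits 01010100010011010100011011100111 = 1414350567

1414350567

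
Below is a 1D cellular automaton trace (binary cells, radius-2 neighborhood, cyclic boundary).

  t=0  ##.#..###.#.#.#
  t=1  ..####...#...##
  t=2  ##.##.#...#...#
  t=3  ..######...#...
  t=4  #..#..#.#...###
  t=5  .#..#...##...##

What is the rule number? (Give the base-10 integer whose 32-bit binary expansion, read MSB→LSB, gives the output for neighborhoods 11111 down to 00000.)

  #####|.  b31=0 t=3,i=4
  ####.|#  b30=1 t=1,i=4
  ###.#|.  b29=0 t=0,i=1
  ###..|.  b28=0 t=1,i=5
  ##.##|#  b27=1 t=2,i=2
  ##.#.|#  b26=1 t=0,i=2
  ##..#|#  b25=1 t=1,i=0
  ##...|#  b24=1 t=1,i=6
  #.###|#  b23=1 t=0,i=14
  #.##.|#  b22=1 t=2,i=3
  #.#.#|.  b21=0 t=0,i=10
  #.#..|#  b20=1 t=0,i=3
  #..##|#  b19=1 t=0,i=5
  #..#.|.  b18=0 t=4,i=2
  #...#|.  b17=0 t=1,i=7
  #....|#  b16=1 t=3,i=13
  .####|#  b15=1 t=1,i=3
  .###.|.  b14=0 t=0,i=0
  .##.#|#  b13=1 t=2,i=4
  .##..|#  b12=1 t=1,i=14
  .#.##|#  b11=1 t=0,i=13
  .#.#.|.  b10=0 t=0,i=11
  .#..#|#  b9=1 t=0,i=4
  .#...|#  b8=1 t=1,i=10
  ..###|.  b7=0 t=0,i=6
  ..##.|.  b6=0 t=1,i=13
  ..#.#|.  b5=0 t=4,i=6
  ..#..|.  b4=0 t=1,i=9
  ...##|.  b3=0 t=1,i=12
  ...#.|.  b2=0 t=1,i=8
  ....#|#  b1=1 t=3,i=0
  .....|#  b0=1 t=3,i=14
  bits 01001111110110011011101100000011 = 1339669251

1339669251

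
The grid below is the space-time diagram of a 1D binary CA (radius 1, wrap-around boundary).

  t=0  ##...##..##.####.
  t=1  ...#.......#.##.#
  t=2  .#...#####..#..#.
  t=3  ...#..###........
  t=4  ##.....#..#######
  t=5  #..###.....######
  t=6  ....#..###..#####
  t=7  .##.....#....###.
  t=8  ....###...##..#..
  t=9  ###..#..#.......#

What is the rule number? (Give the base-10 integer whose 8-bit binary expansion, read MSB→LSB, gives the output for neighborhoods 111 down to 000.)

  nb ###: next=#  (t=0,i=13, bit7=1)
  nb ##.: next=.  (t=0,i=1, bit6=0)
  nb #.#: next=#  (t=0,i=11, bit5=1)
  nb #..: next=.  (t=0,i=2, bit4=0)
  nb .##: next=.  (t=0,i=0, bit3=0)
  nb .#.: next=.  (t=1,i=3, bit2=0)
  nb ..#: next=.  (t=0,i=4, bit1=0)
  nb ...: next=#  (t=0,i=3, bit0=1)
  bits 10100001 = 161

161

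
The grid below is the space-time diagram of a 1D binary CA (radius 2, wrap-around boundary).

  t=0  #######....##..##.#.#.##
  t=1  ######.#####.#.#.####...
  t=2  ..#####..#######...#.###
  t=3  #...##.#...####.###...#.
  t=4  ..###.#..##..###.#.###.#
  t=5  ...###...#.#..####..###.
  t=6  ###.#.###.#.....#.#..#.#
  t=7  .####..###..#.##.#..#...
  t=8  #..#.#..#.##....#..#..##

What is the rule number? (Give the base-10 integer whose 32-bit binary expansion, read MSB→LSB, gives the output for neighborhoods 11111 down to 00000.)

4012328014

  ##### -> #   bit 31 = 1  t=0,i=0
  ####. -> #   bit 30 = 1  t=0,i=5
  ###.# -> #   bit 29 = 1  t=1,i=5
  ###.. -> .   bit 28 = 0  t=0,i=6
  ##.## -> #   bit 27 = 1  t=1,i=6
  ##.#. -> #   bit 26 = 1  t=0,i=17
  ##..# -> #   bit 25 = 1  t=0,i=13
  ##... -> #   bit 24 = 1  t=0,i=7
  #.### -> .   bit 23 = 0  t=0,i=22
  #.##. -> .   bit 22 = 0  t=7,i=14
  #.#.# -> #   bit 21 = 1  t=0,i=18
  #.#.. -> .   bit 20 = 0  t=3,i=0
  #..## -> .   bit 19 = 0  t=0,i=14
  #..#. -> #   bit 18 = 1  t=6,i=20
  #...# -> #   bit 17 = 1  t=1,i=22
  #.... -> #   bit 16 = 1  t=0,i=8
  .#### -> .   bit 15 = 0  t=0,i=23
  .###. -> #   bit 14 = 1  t=2,i=22
  .##.# -> .   bit 13 = 0  t=0,i=16
  .##.. -> .   bit 12 = 0  t=0,i=12
  .#.## -> .   bit 11 = 0  t=0,i=21
  .#.#. -> #   bit 10 = 1  t=0,i=19
  .#..# -> .   bit 9 = 0  t=4,i=0
  .#... -> .   bit 8 = 0  t=3,i=1
  ..### -> .   bit 7 = 0  t=1,i=0
  ..##. -> #   bit 6 = 1  t=0,i=11
  ..#.# -> .   bit 5 = 0  t=2,i=19
  ..#.. -> .   bit 4 = 0  t=7,i=20
  ...## -> #   bit 3 = 1  t=0,i=10
  ...#. -> #   bit 2 = 1  t=2,i=18
  ....# -> #   bit 1 = 1  t=0,i=9
  ..... -> .   bit 0 = 0  t=6,i=13
  bits 11101111001001110100010001001110 = 4012328014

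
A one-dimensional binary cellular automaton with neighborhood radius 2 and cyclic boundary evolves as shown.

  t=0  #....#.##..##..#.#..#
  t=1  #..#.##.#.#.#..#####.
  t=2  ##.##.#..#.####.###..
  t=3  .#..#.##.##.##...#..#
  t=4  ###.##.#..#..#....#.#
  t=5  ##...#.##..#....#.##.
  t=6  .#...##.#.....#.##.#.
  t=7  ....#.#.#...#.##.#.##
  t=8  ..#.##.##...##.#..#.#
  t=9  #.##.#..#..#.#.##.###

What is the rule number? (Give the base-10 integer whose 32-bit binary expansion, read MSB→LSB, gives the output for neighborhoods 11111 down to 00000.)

3222863402

  ##### -> #   bit 31 = 1  t=1,i=17
  ####. -> #   bit 30 = 1  t=1,i=18
  ###.# -> .   bit 29 = 0  t=1,i=19
  ###.. -> .   bit 28 = 0  t=2,i=18
  ##.## -> .   bit 27 = 0  t=2,i=2
  ##.#. -> .   bit 26 = 0  t=1,i=7
  ##..# -> .   bit 25 = 0  t=0,i=9
  ##... -> .   bit 24 = 0  t=0,i=1
  #.### -> .   bit 23 = 0  t=2,i=11
  #.##. -> .   bit 22 = 0  t=0,i=7
  #.#.# -> .   bit 21 = 0  t=1,i=8
  #.#.. -> #   bit 20 = 1  t=0,i=17
  #..## -> #   bit 19 = 1  t=0,i=10
  #..#. -> .   bit 18 = 0  t=0,i=14
  #...# -> .   bit 17 = 0  t=3,i=15
  #.... -> .   bit 16 = 0  t=0,i=2
  .#### -> #   bit 15 = 1  t=1,i=16
  .###. -> #   bit 14 = 1  t=2,i=17
  .##.# -> #   bit 13 = 1  t=1,i=6
  .##.. -> #   bit 12 = 1  t=0,i=0
  .#.## -> #   bit 11 = 1  t=0,i=6
  .#.#. -> #   bit 10 = 1  t=0,i=16
  .#..# -> #   bit 9 = 1  t=0,i=18
  .#... -> .   bit 8 = 0  t=4,i=14
  ..### -> .   bit 7 = 0  t=1,i=15
  ..##. -> .   bit 6 = 0  t=0,i=11
  ..#.# -> #   bit 5 = 1  t=0,i=5
  ..#.. -> .   bit 4 = 0  t=3,i=17
  ...## -> #   bit 3 = 1  t=6,i=4
  ...#. -> .   bit 2 = 0  t=0,i=4
  ....# -> #   bit 1 = 1  t=0,i=3
  ..... -> .   bit 0 = 0  t=6,i=11
  bits 11000000000110001111111000101010 = 3222863402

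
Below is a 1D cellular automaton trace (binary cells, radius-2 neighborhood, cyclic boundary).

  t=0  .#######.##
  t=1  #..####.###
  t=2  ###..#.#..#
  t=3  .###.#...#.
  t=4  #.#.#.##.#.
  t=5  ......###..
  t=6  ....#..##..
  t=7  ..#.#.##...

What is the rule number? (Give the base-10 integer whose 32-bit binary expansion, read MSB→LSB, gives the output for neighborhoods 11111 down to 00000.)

3729416562

  ##### -> #   bit 31 = 1  t=0,i=3
  ####. -> #   bit 30 = 1  t=0,i=6
  ###.# -> .   bit 29 = 0  t=0,i=7
  ###.. -> #   bit 28 = 1  t=1,i=0
  ##.## -> #   bit 27 = 1  t=0,i=0
  ##.#. -> #   bit 26 = 1  t=3,i=4
  ##..# -> #   bit 25 = 1  t=1,i=1
  ##... -> .   bit 24 = 0  t=5,i=9
  #.### -> .   bit 23 = 0  t=0,i=1
  #.##. -> #   bit 22 = 1  t=0,i=9
  #.#.# -> .   bit 21 = 0  t=4,i=0
  #.#.. -> .   bit 20 = 0  t=2,i=7
  #..## -> #   bit 19 = 1  t=1,i=2
  #..#. -> .   bit 18 = 0  t=2,i=4
  #...# -> #   bit 17 = 1  t=3,i=7
  #.... -> .   bit 16 = 0  t=5,i=10
  .#### -> .   bit 15 = 0  t=0,i=2
  .###. -> #   bit 14 = 1  t=3,i=2
  .##.# -> #   bit 13 = 1  t=0,i=10
  .##.. -> .   bit 12 = 0  t=6,i=8
  .#.## -> .   bit 11 = 0  t=4,i=5
  .#.#. -> .   bit 10 = 0  t=2,i=6
  .#..# -> .   bit 9 = 0  t=2,i=8
  .#... -> #   bit 8 = 1  t=3,i=6
  ..### -> .   bit 7 = 0  t=1,i=3
  ..##. -> #   bit 6 = 1  t=6,i=7
  ..#.# -> #   bit 5 = 1  t=2,i=5
  ..#.. -> #   bit 4 = 1  t=3,i=9
  ...## -> .   bit 3 = 0  t=5,i=5
  ...#. -> .   bit 2 = 0  t=3,i=8
  ....# -> #   bit 1 = 1  t=5,i=4
  ..... -> .   bit 0 = 0  t=5,i=0
  bits 11011110010010100110000101110010 = 3729416562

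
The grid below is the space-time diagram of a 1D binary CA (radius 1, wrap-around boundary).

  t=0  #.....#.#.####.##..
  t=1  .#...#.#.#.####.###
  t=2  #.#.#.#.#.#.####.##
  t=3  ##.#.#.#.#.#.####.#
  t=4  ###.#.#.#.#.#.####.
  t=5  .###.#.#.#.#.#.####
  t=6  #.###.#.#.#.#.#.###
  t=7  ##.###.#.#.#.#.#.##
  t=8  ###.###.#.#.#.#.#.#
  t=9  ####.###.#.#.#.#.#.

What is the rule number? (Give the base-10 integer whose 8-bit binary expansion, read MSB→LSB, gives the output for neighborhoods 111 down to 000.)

  ### -> #   bit 7 = 1  t=0,i=11
  ##. -> #   bit 6 = 1  t=0,i=13
  #.# -> #   bit 5 = 1  t=0,i=7
  #.. -> #   bit 4 = 1  t=0,i=1
  .## -> .   bit 3 = 0  t=0,i=10
  .#. -> .   bit 2 = 0  t=0,i=0
  ..# -> #   bit 1 = 1  t=0,i=5
  ... -> .   bit 0 = 0  t=0,i=2
  bits 11110010 = 242

242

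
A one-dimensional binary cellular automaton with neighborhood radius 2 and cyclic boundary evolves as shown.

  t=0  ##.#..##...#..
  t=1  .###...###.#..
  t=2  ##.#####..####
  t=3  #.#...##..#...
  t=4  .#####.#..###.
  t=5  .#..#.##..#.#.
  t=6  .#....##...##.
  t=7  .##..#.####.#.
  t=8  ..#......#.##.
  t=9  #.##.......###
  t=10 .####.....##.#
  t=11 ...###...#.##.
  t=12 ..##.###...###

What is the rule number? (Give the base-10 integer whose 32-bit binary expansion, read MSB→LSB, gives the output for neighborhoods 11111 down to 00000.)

1565668760

  ##### -> .   bit 31 = 0  t=2,i=5
  ####. -> #   bit 30 = 1  t=2,i=0
  ###.# -> .   bit 29 = 0  t=1,i=9
  ###.. -> #   bit 28 = 1  t=1,i=3
  ##.## -> #   bit 27 = 1  t=2,i=2
  ##.#. -> #   bit 26 = 1  t=0,i=2
  ##..# -> .   bit 25 = 0  t=2,i=8
  ##... -> #   bit 24 = 1  t=0,i=8
  #.### -> .   bit 23 = 0  t=2,i=3
  #.##. -> #   bit 22 = 1  t=5,i=6
  #.#.# -> .   bit 21 = 0  t=10,i=13
  #.#.. -> #   bit 20 = 1  t=0,i=3
  #..## -> .   bit 19 = 0  t=0,i=5
  #..#. -> .   bit 18 = 0  t=3,i=9
  #...# -> #   bit 17 = 1  t=0,i=9
  #.... -> .   bit 16 = 0  t=6,i=3
  .#### -> .   bit 15 = 0  t=2,i=4
  .###. -> .   bit 14 = 0  t=1,i=2
  .##.# -> #   bit 13 = 1  t=0,i=1
  .##.. -> #   bit 12 = 1  t=0,i=7
  .#.## -> .   bit 11 = 0  t=5,i=5
  .#.#. -> #   bit 10 = 1  t=3,i=1
  .#..# -> .   bit 9 = 0  t=0,i=4
  .#... -> #   bit 8 = 1  t=1,i=12
  ..### -> #   bit 7 = 1  t=1,i=1
  ..##. -> .   bit 6 = 0  t=0,i=0
  ..#.# -> .   bit 5 = 0  t=3,i=0
  ..#.. -> #   bit 4 = 1  t=0,i=11
  ...## -> #   bit 3 = 1  t=1,i=0
  ...#. -> .   bit 2 = 0  t=0,i=10
  ....# -> .   bit 1 = 0  t=6,i=4
  ..... -> .   bit 0 = 0  t=8,i=5
  bits 01011101010100100011010110011000 = 1565668760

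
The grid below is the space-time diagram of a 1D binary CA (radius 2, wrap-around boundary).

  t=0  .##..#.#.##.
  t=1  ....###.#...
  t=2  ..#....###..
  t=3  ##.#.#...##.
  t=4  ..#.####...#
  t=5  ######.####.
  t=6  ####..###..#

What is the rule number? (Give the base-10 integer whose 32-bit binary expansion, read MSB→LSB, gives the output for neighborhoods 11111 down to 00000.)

  #####|#  b31=1 t=5,i=2
  ####.|.  b30=0 t=4,i=6
  ###.#|.  b29=0 t=1,i=6
  ###..|#  b28=1 t=2,i=9
  ##.##|#  b27=1 t=3,i=11
  ##.#.|#  b26=1 t=1,i=7
  ##..#|.  b25=0 t=0,i=3
  ##...|#  b24=1 t=2,i=10
  #.###|#  b23=1 t=4,i=4
  #.##.|.  b22=0 t=0,i=9
  #.#.#|.  b21=0 t=0,i=7
  #.#..|#  b20=1 t=1,i=8
  #..##|.  b19=0 t=0,i=0
  #..#.|#  b18=1 t=0,i=4
  #...#|#  b17=1 t=3,i=7
  #....|.  b16=0 t=1,i=10
  .####|#  b15=1 t=4,i=5
  .###.|.  b14=0 t=1,i=5
  .##.#|.  b13=0 t=3,i=1
  .##..|.  b12=0 t=0,i=2
  .#.##|#  b11=1 t=0,i=8
  .#.#.|#  b10=1 t=0,i=6
  .#..#|#  b9=1 t=4,i=0
  .#...|#  b8=1 t=1,i=9
  ..###|.  b7=0 t=1,i=4
  ..##.|.  b6=0 t=0,i=1
  ..#.#|#  b5=1 t=0,i=5
  ..#..|.  b4=0 t=2,i=2
  ...##|.  b3=0 t=1,i=3
  ...#.|#  b2=1 t=2,i=1
  ....#|#  b1=1 t=1,i=2
  .....|.  b0=0 t=1,i=0
  bits 10011101100101101000111100100110 = 2643889958

2643889958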